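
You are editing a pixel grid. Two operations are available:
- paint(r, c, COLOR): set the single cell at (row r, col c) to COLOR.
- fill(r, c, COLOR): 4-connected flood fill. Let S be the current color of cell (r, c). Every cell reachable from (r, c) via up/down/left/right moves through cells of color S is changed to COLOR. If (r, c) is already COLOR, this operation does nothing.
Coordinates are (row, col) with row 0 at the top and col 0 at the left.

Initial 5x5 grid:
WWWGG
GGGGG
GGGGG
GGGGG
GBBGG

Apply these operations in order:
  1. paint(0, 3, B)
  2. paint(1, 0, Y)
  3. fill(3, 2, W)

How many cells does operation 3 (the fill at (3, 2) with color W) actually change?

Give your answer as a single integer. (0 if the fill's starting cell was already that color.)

Answer: 18

Derivation:
After op 1 paint(0,3,B):
WWWBG
GGGGG
GGGGG
GGGGG
GBBGG
After op 2 paint(1,0,Y):
WWWBG
YGGGG
GGGGG
GGGGG
GBBGG
After op 3 fill(3,2,W) [18 cells changed]:
WWWBW
YWWWW
WWWWW
WWWWW
WBBWW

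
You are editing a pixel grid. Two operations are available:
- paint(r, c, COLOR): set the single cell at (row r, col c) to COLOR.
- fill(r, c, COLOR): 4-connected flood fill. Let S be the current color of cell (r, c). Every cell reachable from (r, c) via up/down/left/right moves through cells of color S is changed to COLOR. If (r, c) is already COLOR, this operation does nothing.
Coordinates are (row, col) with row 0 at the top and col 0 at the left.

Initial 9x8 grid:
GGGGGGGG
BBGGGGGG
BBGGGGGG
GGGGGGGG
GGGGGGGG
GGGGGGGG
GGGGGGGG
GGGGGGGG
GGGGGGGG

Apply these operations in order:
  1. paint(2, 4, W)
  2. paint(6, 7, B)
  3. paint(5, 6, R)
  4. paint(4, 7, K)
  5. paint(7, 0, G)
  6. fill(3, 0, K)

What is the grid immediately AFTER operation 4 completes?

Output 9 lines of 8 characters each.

After op 1 paint(2,4,W):
GGGGGGGG
BBGGGGGG
BBGGWGGG
GGGGGGGG
GGGGGGGG
GGGGGGGG
GGGGGGGG
GGGGGGGG
GGGGGGGG
After op 2 paint(6,7,B):
GGGGGGGG
BBGGGGGG
BBGGWGGG
GGGGGGGG
GGGGGGGG
GGGGGGGG
GGGGGGGB
GGGGGGGG
GGGGGGGG
After op 3 paint(5,6,R):
GGGGGGGG
BBGGGGGG
BBGGWGGG
GGGGGGGG
GGGGGGGG
GGGGGGRG
GGGGGGGB
GGGGGGGG
GGGGGGGG
After op 4 paint(4,7,K):
GGGGGGGG
BBGGGGGG
BBGGWGGG
GGGGGGGG
GGGGGGGK
GGGGGGRG
GGGGGGGB
GGGGGGGG
GGGGGGGG

Answer: GGGGGGGG
BBGGGGGG
BBGGWGGG
GGGGGGGG
GGGGGGGK
GGGGGGRG
GGGGGGGB
GGGGGGGG
GGGGGGGG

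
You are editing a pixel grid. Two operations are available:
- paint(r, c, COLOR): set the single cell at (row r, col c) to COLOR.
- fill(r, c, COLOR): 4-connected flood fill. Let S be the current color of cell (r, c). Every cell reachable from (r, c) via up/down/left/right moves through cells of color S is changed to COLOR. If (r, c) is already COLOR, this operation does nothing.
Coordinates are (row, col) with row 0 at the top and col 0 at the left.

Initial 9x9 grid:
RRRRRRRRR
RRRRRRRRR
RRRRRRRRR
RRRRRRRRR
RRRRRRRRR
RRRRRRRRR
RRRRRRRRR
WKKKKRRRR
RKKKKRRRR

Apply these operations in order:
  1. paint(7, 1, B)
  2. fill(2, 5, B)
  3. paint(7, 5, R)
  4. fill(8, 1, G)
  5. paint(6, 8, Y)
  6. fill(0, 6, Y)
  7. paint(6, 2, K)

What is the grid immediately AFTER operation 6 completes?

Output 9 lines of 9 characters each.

Answer: YYYYYYYYY
YYYYYYYYY
YYYYYYYYY
YYYYYYYYY
YYYYYYYYY
YYYYYYYYY
YYYYYYYYY
WYGGGRYYY
RGGGGYYYY

Derivation:
After op 1 paint(7,1,B):
RRRRRRRRR
RRRRRRRRR
RRRRRRRRR
RRRRRRRRR
RRRRRRRRR
RRRRRRRRR
RRRRRRRRR
WBKKKRRRR
RKKKKRRRR
After op 2 fill(2,5,B) [71 cells changed]:
BBBBBBBBB
BBBBBBBBB
BBBBBBBBB
BBBBBBBBB
BBBBBBBBB
BBBBBBBBB
BBBBBBBBB
WBKKKBBBB
RKKKKBBBB
After op 3 paint(7,5,R):
BBBBBBBBB
BBBBBBBBB
BBBBBBBBB
BBBBBBBBB
BBBBBBBBB
BBBBBBBBB
BBBBBBBBB
WBKKKRBBB
RKKKKBBBB
After op 4 fill(8,1,G) [7 cells changed]:
BBBBBBBBB
BBBBBBBBB
BBBBBBBBB
BBBBBBBBB
BBBBBBBBB
BBBBBBBBB
BBBBBBBBB
WBGGGRBBB
RGGGGBBBB
After op 5 paint(6,8,Y):
BBBBBBBBB
BBBBBBBBB
BBBBBBBBB
BBBBBBBBB
BBBBBBBBB
BBBBBBBBB
BBBBBBBBY
WBGGGRBBB
RGGGGBBBB
After op 6 fill(0,6,Y) [70 cells changed]:
YYYYYYYYY
YYYYYYYYY
YYYYYYYYY
YYYYYYYYY
YYYYYYYYY
YYYYYYYYY
YYYYYYYYY
WYGGGRYYY
RGGGGYYYY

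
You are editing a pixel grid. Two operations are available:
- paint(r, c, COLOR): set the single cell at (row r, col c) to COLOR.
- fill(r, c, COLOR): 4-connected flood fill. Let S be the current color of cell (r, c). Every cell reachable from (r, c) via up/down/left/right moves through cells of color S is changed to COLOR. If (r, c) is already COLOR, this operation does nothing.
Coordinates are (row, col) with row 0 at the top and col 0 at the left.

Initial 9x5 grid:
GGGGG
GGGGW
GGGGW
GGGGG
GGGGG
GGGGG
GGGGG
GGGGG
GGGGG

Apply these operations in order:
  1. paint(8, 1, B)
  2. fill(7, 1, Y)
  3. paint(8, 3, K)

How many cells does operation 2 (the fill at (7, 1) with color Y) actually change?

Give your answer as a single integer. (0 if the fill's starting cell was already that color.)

Answer: 42

Derivation:
After op 1 paint(8,1,B):
GGGGG
GGGGW
GGGGW
GGGGG
GGGGG
GGGGG
GGGGG
GGGGG
GBGGG
After op 2 fill(7,1,Y) [42 cells changed]:
YYYYY
YYYYW
YYYYW
YYYYY
YYYYY
YYYYY
YYYYY
YYYYY
YBYYY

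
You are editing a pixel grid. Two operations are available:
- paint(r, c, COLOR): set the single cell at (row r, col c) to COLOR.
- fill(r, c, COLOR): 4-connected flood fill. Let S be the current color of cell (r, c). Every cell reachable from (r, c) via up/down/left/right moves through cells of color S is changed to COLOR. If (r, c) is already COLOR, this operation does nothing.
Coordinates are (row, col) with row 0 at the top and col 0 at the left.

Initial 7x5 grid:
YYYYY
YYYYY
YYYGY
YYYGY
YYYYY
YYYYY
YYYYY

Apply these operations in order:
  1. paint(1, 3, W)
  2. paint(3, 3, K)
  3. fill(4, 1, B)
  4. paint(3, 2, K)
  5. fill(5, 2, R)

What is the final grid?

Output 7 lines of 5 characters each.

After op 1 paint(1,3,W):
YYYYY
YYYWY
YYYGY
YYYGY
YYYYY
YYYYY
YYYYY
After op 2 paint(3,3,K):
YYYYY
YYYWY
YYYGY
YYYKY
YYYYY
YYYYY
YYYYY
After op 3 fill(4,1,B) [32 cells changed]:
BBBBB
BBBWB
BBBGB
BBBKB
BBBBB
BBBBB
BBBBB
After op 4 paint(3,2,K):
BBBBB
BBBWB
BBBGB
BBKKB
BBBBB
BBBBB
BBBBB
After op 5 fill(5,2,R) [31 cells changed]:
RRRRR
RRRWR
RRRGR
RRKKR
RRRRR
RRRRR
RRRRR

Answer: RRRRR
RRRWR
RRRGR
RRKKR
RRRRR
RRRRR
RRRRR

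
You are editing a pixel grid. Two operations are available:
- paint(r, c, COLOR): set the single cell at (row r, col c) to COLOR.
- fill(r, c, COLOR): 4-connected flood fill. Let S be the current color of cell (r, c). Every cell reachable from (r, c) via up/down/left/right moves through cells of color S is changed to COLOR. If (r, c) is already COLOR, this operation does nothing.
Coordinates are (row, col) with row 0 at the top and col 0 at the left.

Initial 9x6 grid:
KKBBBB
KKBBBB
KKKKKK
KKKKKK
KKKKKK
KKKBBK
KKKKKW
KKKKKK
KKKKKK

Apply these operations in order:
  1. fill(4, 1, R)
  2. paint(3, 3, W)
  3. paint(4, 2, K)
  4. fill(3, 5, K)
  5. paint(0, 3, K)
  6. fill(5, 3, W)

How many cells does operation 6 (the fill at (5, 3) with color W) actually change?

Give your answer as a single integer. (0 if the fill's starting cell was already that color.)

After op 1 fill(4,1,R) [43 cells changed]:
RRBBBB
RRBBBB
RRRRRR
RRRRRR
RRRRRR
RRRBBR
RRRRRW
RRRRRR
RRRRRR
After op 2 paint(3,3,W):
RRBBBB
RRBBBB
RRRRRR
RRRWRR
RRRRRR
RRRBBR
RRRRRW
RRRRRR
RRRRRR
After op 3 paint(4,2,K):
RRBBBB
RRBBBB
RRRRRR
RRRWRR
RRKRRR
RRRBBR
RRRRRW
RRRRRR
RRRRRR
After op 4 fill(3,5,K) [41 cells changed]:
KKBBBB
KKBBBB
KKKKKK
KKKWKK
KKKKKK
KKKBBK
KKKKKW
KKKKKK
KKKKKK
After op 5 paint(0,3,K):
KKBKBB
KKBBBB
KKKKKK
KKKWKK
KKKKKK
KKKBBK
KKKKKW
KKKKKK
KKKKKK
After op 6 fill(5,3,W) [2 cells changed]:
KKBKBB
KKBBBB
KKKKKK
KKKWKK
KKKKKK
KKKWWK
KKKKKW
KKKKKK
KKKKKK

Answer: 2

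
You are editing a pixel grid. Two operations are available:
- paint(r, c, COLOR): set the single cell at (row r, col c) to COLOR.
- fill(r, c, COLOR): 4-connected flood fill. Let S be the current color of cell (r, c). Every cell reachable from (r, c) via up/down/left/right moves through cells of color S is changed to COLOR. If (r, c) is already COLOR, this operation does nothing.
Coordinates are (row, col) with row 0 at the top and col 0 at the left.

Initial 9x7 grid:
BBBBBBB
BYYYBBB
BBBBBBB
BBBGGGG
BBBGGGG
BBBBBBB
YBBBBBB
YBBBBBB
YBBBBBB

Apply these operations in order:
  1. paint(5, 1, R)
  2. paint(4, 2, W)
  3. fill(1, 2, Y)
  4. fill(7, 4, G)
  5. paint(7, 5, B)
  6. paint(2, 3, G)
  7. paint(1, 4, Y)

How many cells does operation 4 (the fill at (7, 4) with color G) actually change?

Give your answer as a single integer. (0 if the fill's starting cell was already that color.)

Answer: 23

Derivation:
After op 1 paint(5,1,R):
BBBBBBB
BYYYBBB
BBBBBBB
BBBGGGG
BBBGGGG
BRBBBBB
YBBBBBB
YBBBBBB
YBBBBBB
After op 2 paint(4,2,W):
BBBBBBB
BYYYBBB
BBBBBBB
BBBGGGG
BBWGGGG
BRBBBBB
YBBBBBB
YBBBBBB
YBBBBBB
After op 3 fill(1,2,Y) [0 cells changed]:
BBBBBBB
BYYYBBB
BBBBBBB
BBBGGGG
BBWGGGG
BRBBBBB
YBBBBBB
YBBBBBB
YBBBBBB
After op 4 fill(7,4,G) [23 cells changed]:
BBBBBBB
BYYYBBB
BBBBBBB
BBBGGGG
BBWGGGG
BRGGGGG
YGGGGGG
YGGGGGG
YGGGGGG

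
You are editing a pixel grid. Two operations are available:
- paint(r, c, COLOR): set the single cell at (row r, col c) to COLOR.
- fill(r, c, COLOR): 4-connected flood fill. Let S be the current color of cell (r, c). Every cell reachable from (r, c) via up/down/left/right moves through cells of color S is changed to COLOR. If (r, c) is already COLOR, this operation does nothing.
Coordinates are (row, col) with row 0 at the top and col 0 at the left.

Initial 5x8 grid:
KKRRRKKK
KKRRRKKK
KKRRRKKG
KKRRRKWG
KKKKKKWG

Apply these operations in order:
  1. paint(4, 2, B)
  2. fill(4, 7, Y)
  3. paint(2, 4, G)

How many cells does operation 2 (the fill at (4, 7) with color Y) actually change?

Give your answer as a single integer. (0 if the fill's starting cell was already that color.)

Answer: 3

Derivation:
After op 1 paint(4,2,B):
KKRRRKKK
KKRRRKKK
KKRRRKKG
KKRRRKWG
KKBKKKWG
After op 2 fill(4,7,Y) [3 cells changed]:
KKRRRKKK
KKRRRKKK
KKRRRKKY
KKRRRKWY
KKBKKKWY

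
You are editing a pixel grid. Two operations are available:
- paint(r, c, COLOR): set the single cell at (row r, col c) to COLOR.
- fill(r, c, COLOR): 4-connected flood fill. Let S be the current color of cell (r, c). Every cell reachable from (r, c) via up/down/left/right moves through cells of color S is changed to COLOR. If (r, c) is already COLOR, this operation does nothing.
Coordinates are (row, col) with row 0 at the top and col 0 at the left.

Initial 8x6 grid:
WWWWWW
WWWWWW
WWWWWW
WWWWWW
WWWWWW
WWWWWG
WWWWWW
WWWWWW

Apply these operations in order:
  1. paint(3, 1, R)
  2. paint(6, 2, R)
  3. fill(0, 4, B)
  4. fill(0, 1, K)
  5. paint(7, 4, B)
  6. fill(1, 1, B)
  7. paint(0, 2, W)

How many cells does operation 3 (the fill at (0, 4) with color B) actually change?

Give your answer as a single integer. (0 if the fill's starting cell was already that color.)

Answer: 45

Derivation:
After op 1 paint(3,1,R):
WWWWWW
WWWWWW
WWWWWW
WRWWWW
WWWWWW
WWWWWG
WWWWWW
WWWWWW
After op 2 paint(6,2,R):
WWWWWW
WWWWWW
WWWWWW
WRWWWW
WWWWWW
WWWWWG
WWRWWW
WWWWWW
After op 3 fill(0,4,B) [45 cells changed]:
BBBBBB
BBBBBB
BBBBBB
BRBBBB
BBBBBB
BBBBBG
BBRBBB
BBBBBB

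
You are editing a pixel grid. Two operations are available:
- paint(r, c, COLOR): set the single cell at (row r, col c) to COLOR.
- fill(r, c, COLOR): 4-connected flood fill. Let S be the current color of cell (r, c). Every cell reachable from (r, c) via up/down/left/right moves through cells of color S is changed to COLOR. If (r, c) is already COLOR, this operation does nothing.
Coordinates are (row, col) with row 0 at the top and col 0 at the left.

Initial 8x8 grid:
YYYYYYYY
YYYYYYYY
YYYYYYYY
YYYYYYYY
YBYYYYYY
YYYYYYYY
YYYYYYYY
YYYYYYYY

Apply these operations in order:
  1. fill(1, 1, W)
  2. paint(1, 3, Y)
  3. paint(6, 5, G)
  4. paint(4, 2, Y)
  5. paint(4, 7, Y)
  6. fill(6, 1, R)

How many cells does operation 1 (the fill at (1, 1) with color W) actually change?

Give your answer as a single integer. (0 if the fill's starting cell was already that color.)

After op 1 fill(1,1,W) [63 cells changed]:
WWWWWWWW
WWWWWWWW
WWWWWWWW
WWWWWWWW
WBWWWWWW
WWWWWWWW
WWWWWWWW
WWWWWWWW

Answer: 63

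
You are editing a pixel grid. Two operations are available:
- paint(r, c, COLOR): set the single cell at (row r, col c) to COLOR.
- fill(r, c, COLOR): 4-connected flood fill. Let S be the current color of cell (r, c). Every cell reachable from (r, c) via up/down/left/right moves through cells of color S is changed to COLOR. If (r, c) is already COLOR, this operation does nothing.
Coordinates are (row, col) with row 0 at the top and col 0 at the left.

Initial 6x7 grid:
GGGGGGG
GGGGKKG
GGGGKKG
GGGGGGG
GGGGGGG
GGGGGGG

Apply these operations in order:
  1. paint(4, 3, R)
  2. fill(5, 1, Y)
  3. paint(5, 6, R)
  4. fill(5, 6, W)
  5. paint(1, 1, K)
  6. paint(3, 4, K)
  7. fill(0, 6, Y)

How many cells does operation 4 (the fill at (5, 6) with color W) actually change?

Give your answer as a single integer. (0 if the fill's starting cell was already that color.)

After op 1 paint(4,3,R):
GGGGGGG
GGGGKKG
GGGGKKG
GGGGGGG
GGGRGGG
GGGGGGG
After op 2 fill(5,1,Y) [37 cells changed]:
YYYYYYY
YYYYKKY
YYYYKKY
YYYYYYY
YYYRYYY
YYYYYYY
After op 3 paint(5,6,R):
YYYYYYY
YYYYKKY
YYYYKKY
YYYYYYY
YYYRYYY
YYYYYYR
After op 4 fill(5,6,W) [1 cells changed]:
YYYYYYY
YYYYKKY
YYYYKKY
YYYYYYY
YYYRYYY
YYYYYYW

Answer: 1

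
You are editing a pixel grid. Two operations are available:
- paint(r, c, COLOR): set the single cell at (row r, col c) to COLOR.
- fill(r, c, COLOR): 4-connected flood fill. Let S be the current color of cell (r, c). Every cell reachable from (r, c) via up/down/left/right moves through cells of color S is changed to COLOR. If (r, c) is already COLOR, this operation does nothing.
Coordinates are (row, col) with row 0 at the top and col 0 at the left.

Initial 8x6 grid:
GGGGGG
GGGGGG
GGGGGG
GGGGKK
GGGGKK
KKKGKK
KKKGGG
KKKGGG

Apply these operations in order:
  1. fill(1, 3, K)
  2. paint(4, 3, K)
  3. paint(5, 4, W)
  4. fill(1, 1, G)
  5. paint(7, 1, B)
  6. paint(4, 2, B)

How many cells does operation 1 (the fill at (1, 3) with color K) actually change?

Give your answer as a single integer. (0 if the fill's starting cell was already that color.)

After op 1 fill(1,3,K) [33 cells changed]:
KKKKKK
KKKKKK
KKKKKK
KKKKKK
KKKKKK
KKKKKK
KKKKKK
KKKKKK

Answer: 33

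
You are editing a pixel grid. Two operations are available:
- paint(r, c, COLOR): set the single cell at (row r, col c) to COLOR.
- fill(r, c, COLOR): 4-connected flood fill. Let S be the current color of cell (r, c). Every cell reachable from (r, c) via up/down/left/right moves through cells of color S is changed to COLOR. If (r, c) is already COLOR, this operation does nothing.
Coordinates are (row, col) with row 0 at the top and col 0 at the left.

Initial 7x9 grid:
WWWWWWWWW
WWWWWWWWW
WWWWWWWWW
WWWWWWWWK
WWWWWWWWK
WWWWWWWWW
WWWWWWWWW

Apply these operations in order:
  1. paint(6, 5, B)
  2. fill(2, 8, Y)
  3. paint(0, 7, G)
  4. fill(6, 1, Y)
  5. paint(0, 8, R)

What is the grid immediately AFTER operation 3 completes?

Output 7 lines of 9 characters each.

Answer: YYYYYYYGY
YYYYYYYYY
YYYYYYYYY
YYYYYYYYK
YYYYYYYYK
YYYYYYYYY
YYYYYBYYY

Derivation:
After op 1 paint(6,5,B):
WWWWWWWWW
WWWWWWWWW
WWWWWWWWW
WWWWWWWWK
WWWWWWWWK
WWWWWWWWW
WWWWWBWWW
After op 2 fill(2,8,Y) [60 cells changed]:
YYYYYYYYY
YYYYYYYYY
YYYYYYYYY
YYYYYYYYK
YYYYYYYYK
YYYYYYYYY
YYYYYBYYY
After op 3 paint(0,7,G):
YYYYYYYGY
YYYYYYYYY
YYYYYYYYY
YYYYYYYYK
YYYYYYYYK
YYYYYYYYY
YYYYYBYYY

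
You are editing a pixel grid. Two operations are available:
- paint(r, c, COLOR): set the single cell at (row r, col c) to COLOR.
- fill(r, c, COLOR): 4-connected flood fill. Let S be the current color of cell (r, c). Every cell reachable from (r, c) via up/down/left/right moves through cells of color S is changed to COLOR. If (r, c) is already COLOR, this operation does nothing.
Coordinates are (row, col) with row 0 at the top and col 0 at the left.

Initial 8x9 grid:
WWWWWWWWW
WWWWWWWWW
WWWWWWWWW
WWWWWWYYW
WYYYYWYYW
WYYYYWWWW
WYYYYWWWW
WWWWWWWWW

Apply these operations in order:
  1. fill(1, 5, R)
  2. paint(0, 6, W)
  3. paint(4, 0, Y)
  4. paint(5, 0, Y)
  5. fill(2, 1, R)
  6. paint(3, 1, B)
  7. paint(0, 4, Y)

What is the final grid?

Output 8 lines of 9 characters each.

After op 1 fill(1,5,R) [56 cells changed]:
RRRRRRRRR
RRRRRRRRR
RRRRRRRRR
RRRRRRYYR
RYYYYRYYR
RYYYYRRRR
RYYYYRRRR
RRRRRRRRR
After op 2 paint(0,6,W):
RRRRRRWRR
RRRRRRRRR
RRRRRRRRR
RRRRRRYYR
RYYYYRYYR
RYYYYRRRR
RYYYYRRRR
RRRRRRRRR
After op 3 paint(4,0,Y):
RRRRRRWRR
RRRRRRRRR
RRRRRRRRR
RRRRRRYYR
YYYYYRYYR
RYYYYRRRR
RYYYYRRRR
RRRRRRRRR
After op 4 paint(5,0,Y):
RRRRRRWRR
RRRRRRRRR
RRRRRRRRR
RRRRRRYYR
YYYYYRYYR
YYYYYRRRR
RYYYYRRRR
RRRRRRRRR
After op 5 fill(2,1,R) [0 cells changed]:
RRRRRRWRR
RRRRRRRRR
RRRRRRRRR
RRRRRRYYR
YYYYYRYYR
YYYYYRRRR
RYYYYRRRR
RRRRRRRRR
After op 6 paint(3,1,B):
RRRRRRWRR
RRRRRRRRR
RRRRRRRRR
RBRRRRYYR
YYYYYRYYR
YYYYYRRRR
RYYYYRRRR
RRRRRRRRR
After op 7 paint(0,4,Y):
RRRRYRWRR
RRRRRRRRR
RRRRRRRRR
RBRRRRYYR
YYYYYRYYR
YYYYYRRRR
RYYYYRRRR
RRRRRRRRR

Answer: RRRRYRWRR
RRRRRRRRR
RRRRRRRRR
RBRRRRYYR
YYYYYRYYR
YYYYYRRRR
RYYYYRRRR
RRRRRRRRR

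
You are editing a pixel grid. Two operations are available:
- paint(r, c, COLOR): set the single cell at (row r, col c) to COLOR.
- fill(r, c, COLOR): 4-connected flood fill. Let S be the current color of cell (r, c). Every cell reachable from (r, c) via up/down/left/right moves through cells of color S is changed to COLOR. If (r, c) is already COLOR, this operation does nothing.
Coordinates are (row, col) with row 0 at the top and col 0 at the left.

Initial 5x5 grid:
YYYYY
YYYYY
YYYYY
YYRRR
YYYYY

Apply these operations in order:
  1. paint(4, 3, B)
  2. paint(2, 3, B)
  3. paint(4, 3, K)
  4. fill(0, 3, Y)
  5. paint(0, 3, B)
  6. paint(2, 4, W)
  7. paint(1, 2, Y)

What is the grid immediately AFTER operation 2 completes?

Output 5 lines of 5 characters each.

Answer: YYYYY
YYYYY
YYYBY
YYRRR
YYYBY

Derivation:
After op 1 paint(4,3,B):
YYYYY
YYYYY
YYYYY
YYRRR
YYYBY
After op 2 paint(2,3,B):
YYYYY
YYYYY
YYYBY
YYRRR
YYYBY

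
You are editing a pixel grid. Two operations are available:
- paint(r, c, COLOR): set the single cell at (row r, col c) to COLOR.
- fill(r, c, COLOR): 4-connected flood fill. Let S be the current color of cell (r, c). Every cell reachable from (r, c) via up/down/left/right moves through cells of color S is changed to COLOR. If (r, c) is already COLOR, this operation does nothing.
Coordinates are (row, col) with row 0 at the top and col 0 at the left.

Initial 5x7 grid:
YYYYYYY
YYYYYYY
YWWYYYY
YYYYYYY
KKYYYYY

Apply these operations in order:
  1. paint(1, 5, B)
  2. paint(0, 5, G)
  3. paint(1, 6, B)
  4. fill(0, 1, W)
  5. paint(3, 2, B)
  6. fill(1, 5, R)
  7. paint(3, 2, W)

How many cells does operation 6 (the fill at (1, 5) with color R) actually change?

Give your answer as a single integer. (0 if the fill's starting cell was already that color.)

After op 1 paint(1,5,B):
YYYYYYY
YYYYYBY
YWWYYYY
YYYYYYY
KKYYYYY
After op 2 paint(0,5,G):
YYYYYGY
YYYYYBY
YWWYYYY
YYYYYYY
KKYYYYY
After op 3 paint(1,6,B):
YYYYYGY
YYYYYBB
YWWYYYY
YYYYYYY
KKYYYYY
After op 4 fill(0,1,W) [27 cells changed]:
WWWWWGY
WWWWWBB
WWWWWWW
WWWWWWW
KKWWWWW
After op 5 paint(3,2,B):
WWWWWGY
WWWWWBB
WWWWWWW
WWBWWWW
KKWWWWW
After op 6 fill(1,5,R) [2 cells changed]:
WWWWWGY
WWWWWRR
WWWWWWW
WWBWWWW
KKWWWWW

Answer: 2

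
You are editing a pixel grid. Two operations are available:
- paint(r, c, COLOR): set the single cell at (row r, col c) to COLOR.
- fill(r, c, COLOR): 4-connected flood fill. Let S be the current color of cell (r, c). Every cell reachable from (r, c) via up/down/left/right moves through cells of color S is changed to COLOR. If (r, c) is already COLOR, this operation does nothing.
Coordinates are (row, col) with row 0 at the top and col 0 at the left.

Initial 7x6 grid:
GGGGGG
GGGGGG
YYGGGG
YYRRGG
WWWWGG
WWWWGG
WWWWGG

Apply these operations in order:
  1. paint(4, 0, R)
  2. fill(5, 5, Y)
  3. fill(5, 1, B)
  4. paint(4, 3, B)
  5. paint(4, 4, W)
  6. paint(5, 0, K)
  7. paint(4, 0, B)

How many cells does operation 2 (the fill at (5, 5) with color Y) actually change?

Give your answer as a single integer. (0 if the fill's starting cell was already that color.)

After op 1 paint(4,0,R):
GGGGGG
GGGGGG
YYGGGG
YYRRGG
RWWWGG
WWWWGG
WWWWGG
After op 2 fill(5,5,Y) [24 cells changed]:
YYYYYY
YYYYYY
YYYYYY
YYRRYY
RWWWYY
WWWWYY
WWWWYY

Answer: 24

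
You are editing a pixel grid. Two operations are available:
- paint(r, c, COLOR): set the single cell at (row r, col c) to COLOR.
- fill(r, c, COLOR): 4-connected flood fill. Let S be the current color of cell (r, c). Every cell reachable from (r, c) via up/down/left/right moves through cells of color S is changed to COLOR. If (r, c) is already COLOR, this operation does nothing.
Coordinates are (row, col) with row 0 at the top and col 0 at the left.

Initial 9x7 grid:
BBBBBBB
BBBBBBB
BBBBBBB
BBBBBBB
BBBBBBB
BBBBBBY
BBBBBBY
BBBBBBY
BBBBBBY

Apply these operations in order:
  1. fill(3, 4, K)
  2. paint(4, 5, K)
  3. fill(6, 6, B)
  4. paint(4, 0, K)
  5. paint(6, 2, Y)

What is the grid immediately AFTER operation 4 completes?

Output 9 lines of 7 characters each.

After op 1 fill(3,4,K) [59 cells changed]:
KKKKKKK
KKKKKKK
KKKKKKK
KKKKKKK
KKKKKKK
KKKKKKY
KKKKKKY
KKKKKKY
KKKKKKY
After op 2 paint(4,5,K):
KKKKKKK
KKKKKKK
KKKKKKK
KKKKKKK
KKKKKKK
KKKKKKY
KKKKKKY
KKKKKKY
KKKKKKY
After op 3 fill(6,6,B) [4 cells changed]:
KKKKKKK
KKKKKKK
KKKKKKK
KKKKKKK
KKKKKKK
KKKKKKB
KKKKKKB
KKKKKKB
KKKKKKB
After op 4 paint(4,0,K):
KKKKKKK
KKKKKKK
KKKKKKK
KKKKKKK
KKKKKKK
KKKKKKB
KKKKKKB
KKKKKKB
KKKKKKB

Answer: KKKKKKK
KKKKKKK
KKKKKKK
KKKKKKK
KKKKKKK
KKKKKKB
KKKKKKB
KKKKKKB
KKKKKKB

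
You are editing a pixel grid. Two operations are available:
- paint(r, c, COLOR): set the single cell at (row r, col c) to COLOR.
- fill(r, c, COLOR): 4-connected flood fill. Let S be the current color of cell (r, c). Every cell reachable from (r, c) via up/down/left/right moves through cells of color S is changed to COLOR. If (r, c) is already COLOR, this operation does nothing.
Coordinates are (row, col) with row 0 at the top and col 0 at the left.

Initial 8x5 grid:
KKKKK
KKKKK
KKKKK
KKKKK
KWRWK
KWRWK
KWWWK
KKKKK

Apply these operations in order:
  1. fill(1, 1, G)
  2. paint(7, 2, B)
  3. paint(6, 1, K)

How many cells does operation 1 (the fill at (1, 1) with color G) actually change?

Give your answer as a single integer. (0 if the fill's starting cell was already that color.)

After op 1 fill(1,1,G) [31 cells changed]:
GGGGG
GGGGG
GGGGG
GGGGG
GWRWG
GWRWG
GWWWG
GGGGG

Answer: 31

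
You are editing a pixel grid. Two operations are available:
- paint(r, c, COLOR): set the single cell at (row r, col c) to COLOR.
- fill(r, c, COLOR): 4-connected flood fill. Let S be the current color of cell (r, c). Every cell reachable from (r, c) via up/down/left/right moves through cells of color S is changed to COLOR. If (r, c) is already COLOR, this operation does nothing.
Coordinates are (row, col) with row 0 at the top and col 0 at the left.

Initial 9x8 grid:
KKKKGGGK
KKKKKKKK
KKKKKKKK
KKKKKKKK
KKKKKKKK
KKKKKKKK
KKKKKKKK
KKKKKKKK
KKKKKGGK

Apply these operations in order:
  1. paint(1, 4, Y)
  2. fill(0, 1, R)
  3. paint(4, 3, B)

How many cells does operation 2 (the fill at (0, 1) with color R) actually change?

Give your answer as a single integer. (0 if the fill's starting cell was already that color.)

After op 1 paint(1,4,Y):
KKKKGGGK
KKKKYKKK
KKKKKKKK
KKKKKKKK
KKKKKKKK
KKKKKKKK
KKKKKKKK
KKKKKKKK
KKKKKGGK
After op 2 fill(0,1,R) [66 cells changed]:
RRRRGGGR
RRRRYRRR
RRRRRRRR
RRRRRRRR
RRRRRRRR
RRRRRRRR
RRRRRRRR
RRRRRRRR
RRRRRGGR

Answer: 66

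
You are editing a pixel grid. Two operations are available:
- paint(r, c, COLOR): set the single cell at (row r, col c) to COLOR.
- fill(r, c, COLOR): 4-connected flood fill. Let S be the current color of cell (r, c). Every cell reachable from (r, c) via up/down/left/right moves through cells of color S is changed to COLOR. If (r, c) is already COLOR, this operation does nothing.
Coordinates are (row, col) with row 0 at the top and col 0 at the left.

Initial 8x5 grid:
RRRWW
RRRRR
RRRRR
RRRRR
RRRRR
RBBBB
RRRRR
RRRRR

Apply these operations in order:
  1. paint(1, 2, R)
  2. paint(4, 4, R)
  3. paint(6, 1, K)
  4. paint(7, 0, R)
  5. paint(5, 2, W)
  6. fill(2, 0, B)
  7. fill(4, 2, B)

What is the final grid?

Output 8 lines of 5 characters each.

After op 1 paint(1,2,R):
RRRWW
RRRRR
RRRRR
RRRRR
RRRRR
RBBBB
RRRRR
RRRRR
After op 2 paint(4,4,R):
RRRWW
RRRRR
RRRRR
RRRRR
RRRRR
RBBBB
RRRRR
RRRRR
After op 3 paint(6,1,K):
RRRWW
RRRRR
RRRRR
RRRRR
RRRRR
RBBBB
RKRRR
RRRRR
After op 4 paint(7,0,R):
RRRWW
RRRRR
RRRRR
RRRRR
RRRRR
RBBBB
RKRRR
RRRRR
After op 5 paint(5,2,W):
RRRWW
RRRRR
RRRRR
RRRRR
RRRRR
RBWBB
RKRRR
RRRRR
After op 6 fill(2,0,B) [33 cells changed]:
BBBWW
BBBBB
BBBBB
BBBBB
BBBBB
BBWBB
BKBBB
BBBBB
After op 7 fill(4,2,B) [0 cells changed]:
BBBWW
BBBBB
BBBBB
BBBBB
BBBBB
BBWBB
BKBBB
BBBBB

Answer: BBBWW
BBBBB
BBBBB
BBBBB
BBBBB
BBWBB
BKBBB
BBBBB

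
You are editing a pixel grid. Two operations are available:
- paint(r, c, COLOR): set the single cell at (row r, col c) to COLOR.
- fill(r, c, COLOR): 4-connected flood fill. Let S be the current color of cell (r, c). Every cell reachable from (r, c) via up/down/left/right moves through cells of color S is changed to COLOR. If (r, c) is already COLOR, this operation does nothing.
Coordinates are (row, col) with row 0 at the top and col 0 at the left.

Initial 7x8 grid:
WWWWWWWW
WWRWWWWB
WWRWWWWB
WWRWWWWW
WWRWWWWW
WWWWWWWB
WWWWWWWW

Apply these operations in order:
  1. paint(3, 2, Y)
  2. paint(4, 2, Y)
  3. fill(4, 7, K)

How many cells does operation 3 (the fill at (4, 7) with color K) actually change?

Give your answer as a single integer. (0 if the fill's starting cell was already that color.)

Answer: 49

Derivation:
After op 1 paint(3,2,Y):
WWWWWWWW
WWRWWWWB
WWRWWWWB
WWYWWWWW
WWRWWWWW
WWWWWWWB
WWWWWWWW
After op 2 paint(4,2,Y):
WWWWWWWW
WWRWWWWB
WWRWWWWB
WWYWWWWW
WWYWWWWW
WWWWWWWB
WWWWWWWW
After op 3 fill(4,7,K) [49 cells changed]:
KKKKKKKK
KKRKKKKB
KKRKKKKB
KKYKKKKK
KKYKKKKK
KKKKKKKB
KKKKKKKK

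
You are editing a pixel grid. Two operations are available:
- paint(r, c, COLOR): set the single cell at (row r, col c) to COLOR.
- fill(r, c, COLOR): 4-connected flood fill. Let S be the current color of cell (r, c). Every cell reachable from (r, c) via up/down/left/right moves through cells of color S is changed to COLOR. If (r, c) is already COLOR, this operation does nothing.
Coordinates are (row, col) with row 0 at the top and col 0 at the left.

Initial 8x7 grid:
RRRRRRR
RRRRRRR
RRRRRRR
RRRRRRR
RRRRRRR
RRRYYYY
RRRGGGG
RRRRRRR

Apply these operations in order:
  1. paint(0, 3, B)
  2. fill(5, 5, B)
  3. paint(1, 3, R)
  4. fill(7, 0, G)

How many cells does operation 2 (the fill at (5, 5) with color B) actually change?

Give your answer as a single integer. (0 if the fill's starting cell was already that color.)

After op 1 paint(0,3,B):
RRRBRRR
RRRRRRR
RRRRRRR
RRRRRRR
RRRRRRR
RRRYYYY
RRRGGGG
RRRRRRR
After op 2 fill(5,5,B) [4 cells changed]:
RRRBRRR
RRRRRRR
RRRRRRR
RRRRRRR
RRRRRRR
RRRBBBB
RRRGGGG
RRRRRRR

Answer: 4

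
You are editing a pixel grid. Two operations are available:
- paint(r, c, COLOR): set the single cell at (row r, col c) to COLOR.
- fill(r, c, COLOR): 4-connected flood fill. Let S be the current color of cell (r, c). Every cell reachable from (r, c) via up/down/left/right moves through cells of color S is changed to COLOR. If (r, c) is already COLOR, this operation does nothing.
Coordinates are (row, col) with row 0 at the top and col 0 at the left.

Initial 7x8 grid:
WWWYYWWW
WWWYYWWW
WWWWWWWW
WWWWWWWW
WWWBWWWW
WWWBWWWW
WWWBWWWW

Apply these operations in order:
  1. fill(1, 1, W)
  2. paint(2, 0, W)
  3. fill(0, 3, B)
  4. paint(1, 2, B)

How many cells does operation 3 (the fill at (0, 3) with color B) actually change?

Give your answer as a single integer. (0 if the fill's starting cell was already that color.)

Answer: 4

Derivation:
After op 1 fill(1,1,W) [0 cells changed]:
WWWYYWWW
WWWYYWWW
WWWWWWWW
WWWWWWWW
WWWBWWWW
WWWBWWWW
WWWBWWWW
After op 2 paint(2,0,W):
WWWYYWWW
WWWYYWWW
WWWWWWWW
WWWWWWWW
WWWBWWWW
WWWBWWWW
WWWBWWWW
After op 3 fill(0,3,B) [4 cells changed]:
WWWBBWWW
WWWBBWWW
WWWWWWWW
WWWWWWWW
WWWBWWWW
WWWBWWWW
WWWBWWWW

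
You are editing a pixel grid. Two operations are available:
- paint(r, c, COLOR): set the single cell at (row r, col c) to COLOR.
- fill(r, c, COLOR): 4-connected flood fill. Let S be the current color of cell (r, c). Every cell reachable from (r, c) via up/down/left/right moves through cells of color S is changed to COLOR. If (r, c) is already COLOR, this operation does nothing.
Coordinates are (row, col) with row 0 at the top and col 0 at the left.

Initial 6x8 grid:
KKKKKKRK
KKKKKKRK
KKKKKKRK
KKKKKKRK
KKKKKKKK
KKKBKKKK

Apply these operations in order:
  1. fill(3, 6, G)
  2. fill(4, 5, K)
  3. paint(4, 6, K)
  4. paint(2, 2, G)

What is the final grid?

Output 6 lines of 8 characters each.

Answer: KKKKKKGK
KKKKKKGK
KKGKKKGK
KKKKKKGK
KKKKKKKK
KKKBKKKK

Derivation:
After op 1 fill(3,6,G) [4 cells changed]:
KKKKKKGK
KKKKKKGK
KKKKKKGK
KKKKKKGK
KKKKKKKK
KKKBKKKK
After op 2 fill(4,5,K) [0 cells changed]:
KKKKKKGK
KKKKKKGK
KKKKKKGK
KKKKKKGK
KKKKKKKK
KKKBKKKK
After op 3 paint(4,6,K):
KKKKKKGK
KKKKKKGK
KKKKKKGK
KKKKKKGK
KKKKKKKK
KKKBKKKK
After op 4 paint(2,2,G):
KKKKKKGK
KKKKKKGK
KKGKKKGK
KKKKKKGK
KKKKKKKK
KKKBKKKK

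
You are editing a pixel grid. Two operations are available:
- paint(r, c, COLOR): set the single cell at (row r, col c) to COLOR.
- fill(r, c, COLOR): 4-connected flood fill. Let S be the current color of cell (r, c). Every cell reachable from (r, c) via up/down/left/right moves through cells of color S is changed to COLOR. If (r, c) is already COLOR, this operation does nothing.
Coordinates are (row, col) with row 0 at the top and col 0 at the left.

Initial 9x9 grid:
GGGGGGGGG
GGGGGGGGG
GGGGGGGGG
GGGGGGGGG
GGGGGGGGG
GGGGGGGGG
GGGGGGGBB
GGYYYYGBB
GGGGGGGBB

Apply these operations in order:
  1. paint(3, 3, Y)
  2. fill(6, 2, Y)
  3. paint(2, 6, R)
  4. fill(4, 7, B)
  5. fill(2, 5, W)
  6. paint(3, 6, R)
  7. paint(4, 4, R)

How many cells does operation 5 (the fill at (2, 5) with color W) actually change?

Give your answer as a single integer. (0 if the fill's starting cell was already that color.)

Answer: 80

Derivation:
After op 1 paint(3,3,Y):
GGGGGGGGG
GGGGGGGGG
GGGGGGGGG
GGGYGGGGG
GGGGGGGGG
GGGGGGGGG
GGGGGGGBB
GGYYYYGBB
GGGGGGGBB
After op 2 fill(6,2,Y) [70 cells changed]:
YYYYYYYYY
YYYYYYYYY
YYYYYYYYY
YYYYYYYYY
YYYYYYYYY
YYYYYYYYY
YYYYYYYBB
YYYYYYYBB
YYYYYYYBB
After op 3 paint(2,6,R):
YYYYYYYYY
YYYYYYYYY
YYYYYYRYY
YYYYYYYYY
YYYYYYYYY
YYYYYYYYY
YYYYYYYBB
YYYYYYYBB
YYYYYYYBB
After op 4 fill(4,7,B) [74 cells changed]:
BBBBBBBBB
BBBBBBBBB
BBBBBBRBB
BBBBBBBBB
BBBBBBBBB
BBBBBBBBB
BBBBBBBBB
BBBBBBBBB
BBBBBBBBB
After op 5 fill(2,5,W) [80 cells changed]:
WWWWWWWWW
WWWWWWWWW
WWWWWWRWW
WWWWWWWWW
WWWWWWWWW
WWWWWWWWW
WWWWWWWWW
WWWWWWWWW
WWWWWWWWW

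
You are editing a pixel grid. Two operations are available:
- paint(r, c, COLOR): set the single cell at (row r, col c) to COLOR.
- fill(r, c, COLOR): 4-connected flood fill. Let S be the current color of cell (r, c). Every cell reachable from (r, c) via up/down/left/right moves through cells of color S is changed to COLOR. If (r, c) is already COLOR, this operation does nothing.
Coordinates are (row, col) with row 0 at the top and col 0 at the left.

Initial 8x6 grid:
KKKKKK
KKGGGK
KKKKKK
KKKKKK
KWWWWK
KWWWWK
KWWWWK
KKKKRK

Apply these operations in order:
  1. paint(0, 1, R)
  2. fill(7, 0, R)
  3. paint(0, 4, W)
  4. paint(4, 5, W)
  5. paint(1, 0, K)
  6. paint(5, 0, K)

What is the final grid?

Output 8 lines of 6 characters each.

Answer: RRRRWR
KRGGGR
RRRRRR
RRRRRR
RWWWWW
KWWWWR
RWWWWR
RRRRRR

Derivation:
After op 1 paint(0,1,R):
KRKKKK
KKGGGK
KKKKKK
KKKKKK
KWWWWK
KWWWWK
KWWWWK
KKKKRK
After op 2 fill(7,0,R) [31 cells changed]:
RRRRRR
RRGGGR
RRRRRR
RRRRRR
RWWWWR
RWWWWR
RWWWWR
RRRRRR
After op 3 paint(0,4,W):
RRRRWR
RRGGGR
RRRRRR
RRRRRR
RWWWWR
RWWWWR
RWWWWR
RRRRRR
After op 4 paint(4,5,W):
RRRRWR
RRGGGR
RRRRRR
RRRRRR
RWWWWW
RWWWWR
RWWWWR
RRRRRR
After op 5 paint(1,0,K):
RRRRWR
KRGGGR
RRRRRR
RRRRRR
RWWWWW
RWWWWR
RWWWWR
RRRRRR
After op 6 paint(5,0,K):
RRRRWR
KRGGGR
RRRRRR
RRRRRR
RWWWWW
KWWWWR
RWWWWR
RRRRRR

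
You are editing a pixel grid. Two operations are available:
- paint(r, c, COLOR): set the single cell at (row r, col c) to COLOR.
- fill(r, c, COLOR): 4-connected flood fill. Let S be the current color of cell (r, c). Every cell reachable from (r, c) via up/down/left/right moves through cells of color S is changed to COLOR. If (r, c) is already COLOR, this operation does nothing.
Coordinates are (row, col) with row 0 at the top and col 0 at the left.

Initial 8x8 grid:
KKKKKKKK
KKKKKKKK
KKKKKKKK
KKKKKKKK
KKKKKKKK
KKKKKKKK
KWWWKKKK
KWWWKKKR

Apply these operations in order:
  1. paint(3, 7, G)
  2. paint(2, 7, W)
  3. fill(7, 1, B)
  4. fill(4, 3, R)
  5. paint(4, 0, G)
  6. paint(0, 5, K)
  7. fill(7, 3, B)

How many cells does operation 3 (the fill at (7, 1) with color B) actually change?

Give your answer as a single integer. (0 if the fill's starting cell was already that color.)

After op 1 paint(3,7,G):
KKKKKKKK
KKKKKKKK
KKKKKKKK
KKKKKKKG
KKKKKKKK
KKKKKKKK
KWWWKKKK
KWWWKKKR
After op 2 paint(2,7,W):
KKKKKKKK
KKKKKKKK
KKKKKKKW
KKKKKKKG
KKKKKKKK
KKKKKKKK
KWWWKKKK
KWWWKKKR
After op 3 fill(7,1,B) [6 cells changed]:
KKKKKKKK
KKKKKKKK
KKKKKKKW
KKKKKKKG
KKKKKKKK
KKKKKKKK
KBBBKKKK
KBBBKKKR

Answer: 6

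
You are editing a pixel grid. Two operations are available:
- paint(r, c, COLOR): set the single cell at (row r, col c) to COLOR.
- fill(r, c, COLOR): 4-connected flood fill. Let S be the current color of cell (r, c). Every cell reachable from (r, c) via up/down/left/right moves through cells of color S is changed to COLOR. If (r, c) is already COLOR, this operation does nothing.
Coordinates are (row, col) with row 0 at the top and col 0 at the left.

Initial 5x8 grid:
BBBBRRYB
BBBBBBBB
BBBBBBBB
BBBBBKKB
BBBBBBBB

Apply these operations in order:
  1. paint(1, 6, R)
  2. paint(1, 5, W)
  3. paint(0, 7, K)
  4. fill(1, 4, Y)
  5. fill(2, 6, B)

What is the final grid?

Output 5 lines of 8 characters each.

After op 1 paint(1,6,R):
BBBBRRYB
BBBBBBRB
BBBBBBBB
BBBBBKKB
BBBBBBBB
After op 2 paint(1,5,W):
BBBBRRYB
BBBBBWRB
BBBBBBBB
BBBBBKKB
BBBBBBBB
After op 3 paint(0,7,K):
BBBBRRYK
BBBBBWRB
BBBBBBBB
BBBBBKKB
BBBBBBBB
After op 4 fill(1,4,Y) [32 cells changed]:
YYYYRRYK
YYYYYWRY
YYYYYYYY
YYYYYKKY
YYYYYYYY
After op 5 fill(2,6,B) [32 cells changed]:
BBBBRRYK
BBBBBWRB
BBBBBBBB
BBBBBKKB
BBBBBBBB

Answer: BBBBRRYK
BBBBBWRB
BBBBBBBB
BBBBBKKB
BBBBBBBB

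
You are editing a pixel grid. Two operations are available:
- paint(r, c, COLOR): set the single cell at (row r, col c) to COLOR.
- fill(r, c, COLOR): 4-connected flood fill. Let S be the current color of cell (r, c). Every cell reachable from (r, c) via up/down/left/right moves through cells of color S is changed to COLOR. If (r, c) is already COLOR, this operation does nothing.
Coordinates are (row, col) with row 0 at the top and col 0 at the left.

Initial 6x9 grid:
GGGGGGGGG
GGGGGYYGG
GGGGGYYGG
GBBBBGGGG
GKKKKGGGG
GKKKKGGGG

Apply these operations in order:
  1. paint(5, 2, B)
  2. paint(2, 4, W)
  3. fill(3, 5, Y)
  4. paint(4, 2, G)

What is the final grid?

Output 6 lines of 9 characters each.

Answer: YYYYYYYYY
YYYYYYYYY
YYYYWYYYY
YBBBBYYYY
YKGKKYYYY
YKBKKYYYY

Derivation:
After op 1 paint(5,2,B):
GGGGGGGGG
GGGGGYYGG
GGGGGYYGG
GBBBBGGGG
GKKKKGGGG
GKBKKGGGG
After op 2 paint(2,4,W):
GGGGGGGGG
GGGGGYYGG
GGGGWYYGG
GBBBBGGGG
GKKKKGGGG
GKBKKGGGG
After op 3 fill(3,5,Y) [37 cells changed]:
YYYYYYYYY
YYYYYYYYY
YYYYWYYYY
YBBBBYYYY
YKKKKYYYY
YKBKKYYYY
After op 4 paint(4,2,G):
YYYYYYYYY
YYYYYYYYY
YYYYWYYYY
YBBBBYYYY
YKGKKYYYY
YKBKKYYYY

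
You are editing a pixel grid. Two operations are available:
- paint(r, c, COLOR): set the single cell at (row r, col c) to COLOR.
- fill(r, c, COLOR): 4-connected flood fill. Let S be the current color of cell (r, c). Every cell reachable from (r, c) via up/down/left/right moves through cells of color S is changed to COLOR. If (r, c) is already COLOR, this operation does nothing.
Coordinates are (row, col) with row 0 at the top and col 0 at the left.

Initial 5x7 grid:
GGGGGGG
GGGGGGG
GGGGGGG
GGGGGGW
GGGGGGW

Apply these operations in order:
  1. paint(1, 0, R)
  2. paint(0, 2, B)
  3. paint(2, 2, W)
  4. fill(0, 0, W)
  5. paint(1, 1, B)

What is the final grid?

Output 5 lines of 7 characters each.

Answer: WWBWWWW
RBWWWWW
WWWWWWW
WWWWWWW
WWWWWWW

Derivation:
After op 1 paint(1,0,R):
GGGGGGG
RGGGGGG
GGGGGGG
GGGGGGW
GGGGGGW
After op 2 paint(0,2,B):
GGBGGGG
RGGGGGG
GGGGGGG
GGGGGGW
GGGGGGW
After op 3 paint(2,2,W):
GGBGGGG
RGGGGGG
GGWGGGG
GGGGGGW
GGGGGGW
After op 4 fill(0,0,W) [30 cells changed]:
WWBWWWW
RWWWWWW
WWWWWWW
WWWWWWW
WWWWWWW
After op 5 paint(1,1,B):
WWBWWWW
RBWWWWW
WWWWWWW
WWWWWWW
WWWWWWW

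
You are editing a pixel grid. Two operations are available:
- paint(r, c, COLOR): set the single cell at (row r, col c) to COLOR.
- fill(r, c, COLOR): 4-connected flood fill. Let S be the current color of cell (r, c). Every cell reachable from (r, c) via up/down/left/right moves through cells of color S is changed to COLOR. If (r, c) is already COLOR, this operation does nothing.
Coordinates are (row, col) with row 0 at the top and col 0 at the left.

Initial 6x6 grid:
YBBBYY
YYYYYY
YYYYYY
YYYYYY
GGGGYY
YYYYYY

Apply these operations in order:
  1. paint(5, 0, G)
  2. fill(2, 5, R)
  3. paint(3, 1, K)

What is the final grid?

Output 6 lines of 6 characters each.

Answer: RBBBRR
RRRRRR
RRRRRR
RKRRRR
GGGGRR
GRRRRR

Derivation:
After op 1 paint(5,0,G):
YBBBYY
YYYYYY
YYYYYY
YYYYYY
GGGGYY
GYYYYY
After op 2 fill(2,5,R) [28 cells changed]:
RBBBRR
RRRRRR
RRRRRR
RRRRRR
GGGGRR
GRRRRR
After op 3 paint(3,1,K):
RBBBRR
RRRRRR
RRRRRR
RKRRRR
GGGGRR
GRRRRR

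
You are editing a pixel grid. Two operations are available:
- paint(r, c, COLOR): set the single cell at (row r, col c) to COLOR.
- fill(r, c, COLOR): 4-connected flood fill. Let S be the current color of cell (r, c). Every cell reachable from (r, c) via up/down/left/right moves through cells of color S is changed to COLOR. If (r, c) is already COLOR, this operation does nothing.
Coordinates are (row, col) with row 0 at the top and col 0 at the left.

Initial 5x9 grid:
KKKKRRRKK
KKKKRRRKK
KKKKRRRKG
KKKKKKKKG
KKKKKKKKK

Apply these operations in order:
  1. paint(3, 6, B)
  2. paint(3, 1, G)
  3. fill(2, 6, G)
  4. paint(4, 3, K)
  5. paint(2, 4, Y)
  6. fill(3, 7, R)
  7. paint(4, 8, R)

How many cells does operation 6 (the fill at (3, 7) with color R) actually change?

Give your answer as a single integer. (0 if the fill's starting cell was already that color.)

After op 1 paint(3,6,B):
KKKKRRRKK
KKKKRRRKK
KKKKRRRKG
KKKKKKBKG
KKKKKKKKK
After op 2 paint(3,1,G):
KKKKRRRKK
KKKKRRRKK
KKKKRRRKG
KGKKKKBKG
KKKKKKKKK
After op 3 fill(2,6,G) [9 cells changed]:
KKKKGGGKK
KKKKGGGKK
KKKKGGGKG
KGKKKKBKG
KKKKKKKKK
After op 4 paint(4,3,K):
KKKKGGGKK
KKKKGGGKK
KKKKGGGKG
KGKKKKBKG
KKKKKKKKK
After op 5 paint(2,4,Y):
KKKKGGGKK
KKKKGGGKK
KKKKYGGKG
KGKKKKBKG
KKKKKKKKK
After op 6 fill(3,7,R) [32 cells changed]:
RRRRGGGRR
RRRRGGGRR
RRRRYGGRG
RGRRRRBRG
RRRRRRRRR

Answer: 32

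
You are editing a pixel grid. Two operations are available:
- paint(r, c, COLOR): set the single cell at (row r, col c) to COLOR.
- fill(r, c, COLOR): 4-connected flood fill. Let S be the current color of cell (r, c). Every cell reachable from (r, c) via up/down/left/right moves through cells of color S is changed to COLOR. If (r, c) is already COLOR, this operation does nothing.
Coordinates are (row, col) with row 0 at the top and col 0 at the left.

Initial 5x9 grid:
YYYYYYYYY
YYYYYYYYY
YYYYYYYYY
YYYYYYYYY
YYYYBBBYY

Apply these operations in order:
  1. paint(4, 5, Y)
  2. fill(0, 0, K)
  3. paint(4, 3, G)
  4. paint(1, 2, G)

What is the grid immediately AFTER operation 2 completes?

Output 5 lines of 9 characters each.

After op 1 paint(4,5,Y):
YYYYYYYYY
YYYYYYYYY
YYYYYYYYY
YYYYYYYYY
YYYYBYBYY
After op 2 fill(0,0,K) [43 cells changed]:
KKKKKKKKK
KKKKKKKKK
KKKKKKKKK
KKKKKKKKK
KKKKBKBKK

Answer: KKKKKKKKK
KKKKKKKKK
KKKKKKKKK
KKKKKKKKK
KKKKBKBKK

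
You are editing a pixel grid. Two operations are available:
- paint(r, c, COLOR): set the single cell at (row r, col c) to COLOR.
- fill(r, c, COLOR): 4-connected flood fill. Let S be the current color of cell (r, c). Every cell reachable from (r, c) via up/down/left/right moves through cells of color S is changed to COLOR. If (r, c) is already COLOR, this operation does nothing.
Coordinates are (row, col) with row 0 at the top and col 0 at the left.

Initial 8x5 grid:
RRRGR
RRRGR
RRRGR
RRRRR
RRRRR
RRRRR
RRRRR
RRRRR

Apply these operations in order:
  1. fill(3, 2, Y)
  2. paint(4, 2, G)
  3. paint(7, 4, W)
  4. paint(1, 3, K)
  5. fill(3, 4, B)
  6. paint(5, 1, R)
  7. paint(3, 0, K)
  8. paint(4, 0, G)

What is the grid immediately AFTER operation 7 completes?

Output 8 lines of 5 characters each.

Answer: BBBGB
BBBKB
BBBGB
KBBBB
BBGBB
BRBBB
BBBBB
BBBBW

Derivation:
After op 1 fill(3,2,Y) [37 cells changed]:
YYYGY
YYYGY
YYYGY
YYYYY
YYYYY
YYYYY
YYYYY
YYYYY
After op 2 paint(4,2,G):
YYYGY
YYYGY
YYYGY
YYYYY
YYGYY
YYYYY
YYYYY
YYYYY
After op 3 paint(7,4,W):
YYYGY
YYYGY
YYYGY
YYYYY
YYGYY
YYYYY
YYYYY
YYYYW
After op 4 paint(1,3,K):
YYYGY
YYYKY
YYYGY
YYYYY
YYGYY
YYYYY
YYYYY
YYYYW
After op 5 fill(3,4,B) [35 cells changed]:
BBBGB
BBBKB
BBBGB
BBBBB
BBGBB
BBBBB
BBBBB
BBBBW
After op 6 paint(5,1,R):
BBBGB
BBBKB
BBBGB
BBBBB
BBGBB
BRBBB
BBBBB
BBBBW
After op 7 paint(3,0,K):
BBBGB
BBBKB
BBBGB
KBBBB
BBGBB
BRBBB
BBBBB
BBBBW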